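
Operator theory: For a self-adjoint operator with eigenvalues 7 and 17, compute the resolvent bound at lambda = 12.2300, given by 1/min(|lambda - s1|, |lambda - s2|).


dist(12.2300, {7, 17}) = min(|12.2300 - 7|, |12.2300 - 17|)
= min(5.2300, 4.7700) = 4.7700
Resolvent bound = 1/4.7700 = 0.2096

0.2096


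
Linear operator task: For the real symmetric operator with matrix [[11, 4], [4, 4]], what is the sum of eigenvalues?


For a self-adjoint (symmetric) matrix, the eigenvalues are real.
The sum of eigenvalues equals the trace of the matrix.
trace = 11 + 4 = 15

15


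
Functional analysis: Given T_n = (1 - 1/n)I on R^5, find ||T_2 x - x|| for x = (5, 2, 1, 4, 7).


T_2 x - x = (1 - 1/2)x - x = -x/2
||x|| = sqrt(95) = 9.7468
||T_2 x - x|| = ||x||/2 = 9.7468/2 = 4.8734

4.8734


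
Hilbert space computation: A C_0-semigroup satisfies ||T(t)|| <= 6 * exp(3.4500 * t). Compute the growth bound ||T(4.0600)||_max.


||T(4.0600)|| <= 6 * exp(3.4500 * 4.0600)
= 6 * exp(14.0070)
= 6 * 1.2111e+06
= 7.2663e+06

7.2663e+06


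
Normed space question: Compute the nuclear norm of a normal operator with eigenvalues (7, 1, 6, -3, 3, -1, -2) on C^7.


For a normal operator, singular values equal |eigenvalues|.
Trace norm = sum |lambda_i| = 7 + 1 + 6 + 3 + 3 + 1 + 2
= 23

23


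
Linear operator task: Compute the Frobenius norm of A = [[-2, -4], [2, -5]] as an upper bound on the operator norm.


||A||_F^2 = sum a_ij^2
= (-2)^2 + (-4)^2 + 2^2 + (-5)^2
= 4 + 16 + 4 + 25 = 49
||A||_F = sqrt(49) = 7.0000

7.0000


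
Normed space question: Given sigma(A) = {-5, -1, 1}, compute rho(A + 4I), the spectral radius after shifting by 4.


Spectrum of A + 4I = {-1, 3, 5}
Spectral radius = max |lambda| over the shifted spectrum
= max(1, 3, 5) = 5

5


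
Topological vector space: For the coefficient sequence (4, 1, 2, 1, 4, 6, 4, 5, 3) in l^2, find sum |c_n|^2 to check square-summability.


sum |c_n|^2 = 4^2 + 1^2 + 2^2 + 1^2 + 4^2 + 6^2 + 4^2 + 5^2 + 3^2
= 16 + 1 + 4 + 1 + 16 + 36 + 16 + 25 + 9
= 124

124


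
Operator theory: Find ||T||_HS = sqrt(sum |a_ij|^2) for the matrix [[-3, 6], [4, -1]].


The Hilbert-Schmidt norm is sqrt(sum of squares of all entries).
Sum of squares = (-3)^2 + 6^2 + 4^2 + (-1)^2
= 9 + 36 + 16 + 1 = 62
||T||_HS = sqrt(62) = 7.8740

7.8740


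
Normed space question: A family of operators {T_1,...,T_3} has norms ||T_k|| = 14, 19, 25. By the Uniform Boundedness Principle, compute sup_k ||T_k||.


By the Uniform Boundedness Principle, the supremum of norms is finite.
sup_k ||T_k|| = max(14, 19, 25) = 25

25


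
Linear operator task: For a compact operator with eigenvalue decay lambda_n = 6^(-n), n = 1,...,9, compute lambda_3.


The eigenvalue formula gives lambda_3 = 1/6^3
= 1/216
= 0.0046

0.0046


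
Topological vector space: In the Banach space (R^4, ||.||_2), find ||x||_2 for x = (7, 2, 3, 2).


The l^2 norm = (sum |x_i|^2)^(1/2)
Sum of 2th powers = 49 + 4 + 9 + 4 = 66
||x||_2 = (66)^(1/2) = 8.1240

8.1240


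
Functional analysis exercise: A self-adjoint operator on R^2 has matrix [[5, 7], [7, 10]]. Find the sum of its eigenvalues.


For a self-adjoint (symmetric) matrix, the eigenvalues are real.
The sum of eigenvalues equals the trace of the matrix.
trace = 5 + 10 = 15

15


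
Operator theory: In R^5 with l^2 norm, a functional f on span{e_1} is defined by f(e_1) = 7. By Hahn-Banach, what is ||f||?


The norm of f is given by ||f|| = sup_{||x||=1} |f(x)|.
On span{e_1}, ||e_1|| = 1, so ||f|| = |f(e_1)| / ||e_1||
= |7| / 1 = 7.0000

7.0000


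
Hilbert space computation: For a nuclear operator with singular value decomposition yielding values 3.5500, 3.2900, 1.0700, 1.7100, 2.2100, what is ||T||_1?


The nuclear norm is the sum of all singular values.
||T||_1 = 3.5500 + 3.2900 + 1.0700 + 1.7100 + 2.2100
= 11.8300

11.8300


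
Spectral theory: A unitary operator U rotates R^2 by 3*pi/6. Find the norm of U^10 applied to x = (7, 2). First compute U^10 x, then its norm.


U is a rotation by theta = 3*pi/6
U^10 = rotation by 10*theta = 30*pi/6 = 6*pi/6 (mod 2*pi)
cos(6*pi/6) = -1.0000, sin(6*pi/6) = 0.0000
U^10 x = (-1.0000 * 7 - 0.0000 * 2, 0.0000 * 7 + -1.0000 * 2)
= (-7.0000, -2.0000)
||U^10 x|| = sqrt((-7.0000)^2 + (-2.0000)^2) = sqrt(53.0000) = 7.2801

7.2801


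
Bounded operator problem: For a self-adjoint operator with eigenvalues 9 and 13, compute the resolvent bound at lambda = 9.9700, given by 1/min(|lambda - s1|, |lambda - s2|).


dist(9.9700, {9, 13}) = min(|9.9700 - 9|, |9.9700 - 13|)
= min(0.9700, 3.0300) = 0.9700
Resolvent bound = 1/0.9700 = 1.0309

1.0309


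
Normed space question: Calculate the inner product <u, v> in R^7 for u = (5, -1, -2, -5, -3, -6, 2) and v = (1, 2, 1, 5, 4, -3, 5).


Computing the standard inner product <u, v> = sum u_i * v_i
= 5*1 + -1*2 + -2*1 + -5*5 + -3*4 + -6*-3 + 2*5
= 5 + -2 + -2 + -25 + -12 + 18 + 10
= -8

-8


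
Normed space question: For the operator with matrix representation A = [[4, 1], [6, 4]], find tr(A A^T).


trace(A * A^T) = sum of squares of all entries
= 4^2 + 1^2 + 6^2 + 4^2
= 16 + 1 + 36 + 16
= 69

69


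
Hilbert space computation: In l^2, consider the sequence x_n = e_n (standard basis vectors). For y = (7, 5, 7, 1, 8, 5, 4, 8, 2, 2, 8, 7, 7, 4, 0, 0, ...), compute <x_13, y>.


x_13 = e_13 is the standard basis vector with 1 in position 13.
<x_13, y> = y_13 = 7
As n -> infinity, <x_n, y> -> 0, confirming weak convergence of (x_n) to 0.

7


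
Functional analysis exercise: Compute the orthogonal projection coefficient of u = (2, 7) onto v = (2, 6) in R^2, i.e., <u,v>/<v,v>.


Computing <u,v> = 2*2 + 7*6 = 46
Computing <v,v> = 2^2 + 6^2 = 40
Projection coefficient = 46/40 = 1.1500

1.1500


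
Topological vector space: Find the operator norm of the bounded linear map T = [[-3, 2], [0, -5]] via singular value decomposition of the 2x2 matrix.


A^T A = [[9, -6], [-6, 29]]
trace(A^T A) = 38, det(A^T A) = 225
discriminant = 38^2 - 4*225 = 544
Largest eigenvalue of A^T A = (trace + sqrt(disc))/2 = 30.6619
||T|| = sqrt(30.6619) = 5.5373

5.5373


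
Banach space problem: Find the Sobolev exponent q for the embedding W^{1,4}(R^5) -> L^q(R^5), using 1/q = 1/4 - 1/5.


Using the Sobolev embedding formula: 1/q = 1/p - k/n
1/q = 1/4 - 1/5 = 1/20
q = 1/(1/20) = 20

20.0000


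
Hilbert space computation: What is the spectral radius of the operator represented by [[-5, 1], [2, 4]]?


For a 2x2 matrix, eigenvalues satisfy lambda^2 - (trace)*lambda + det = 0
trace = -5 + 4 = -1
det = -5*4 - 1*2 = -22
discriminant = (-1)^2 - 4*(-22) = 89
spectral radius = max |eigenvalue| = 5.2170

5.2170


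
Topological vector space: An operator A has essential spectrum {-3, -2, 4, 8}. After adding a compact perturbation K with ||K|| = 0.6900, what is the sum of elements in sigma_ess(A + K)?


By Weyl's theorem, the essential spectrum is invariant under compact perturbations.
sigma_ess(A + K) = sigma_ess(A) = {-3, -2, 4, 8}
Sum = -3 + -2 + 4 + 8 = 7

7


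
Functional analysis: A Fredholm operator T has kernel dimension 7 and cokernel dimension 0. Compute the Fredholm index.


The Fredholm index is defined as ind(T) = dim(ker T) - dim(coker T)
= 7 - 0
= 7

7


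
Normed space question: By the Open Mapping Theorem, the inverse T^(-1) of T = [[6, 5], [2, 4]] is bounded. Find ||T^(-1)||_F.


det(T) = 6*4 - 5*2 = 14
T^(-1) = (1/14) * [[4, -5], [-2, 6]] = [[0.2857, -0.3571], [-0.1429, 0.4286]]
||T^(-1)||_F^2 = 0.2857^2 + (-0.3571)^2 + (-0.1429)^2 + 0.4286^2 = 0.4133
||T^(-1)||_F = sqrt(0.4133) = 0.6429

0.6429


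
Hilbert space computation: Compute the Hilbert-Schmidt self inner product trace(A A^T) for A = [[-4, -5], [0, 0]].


trace(A * A^T) = sum of squares of all entries
= (-4)^2 + (-5)^2 + 0^2 + 0^2
= 16 + 25 + 0 + 0
= 41

41


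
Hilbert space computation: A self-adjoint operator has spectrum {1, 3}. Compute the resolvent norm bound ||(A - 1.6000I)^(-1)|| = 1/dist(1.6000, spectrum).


dist(1.6000, {1, 3}) = min(|1.6000 - 1|, |1.6000 - 3|)
= min(0.6000, 1.4000) = 0.6000
Resolvent bound = 1/0.6000 = 1.6667

1.6667


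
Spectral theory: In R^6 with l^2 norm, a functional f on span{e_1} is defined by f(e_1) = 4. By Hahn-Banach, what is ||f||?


The norm of f is given by ||f|| = sup_{||x||=1} |f(x)|.
On span{e_1}, ||e_1|| = 1, so ||f|| = |f(e_1)| / ||e_1||
= |4| / 1 = 4.0000

4.0000


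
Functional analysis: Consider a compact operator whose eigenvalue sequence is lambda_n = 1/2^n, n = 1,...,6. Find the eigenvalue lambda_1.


The eigenvalue formula gives lambda_1 = 1/2^1
= 1/2
= 0.5000

0.5000


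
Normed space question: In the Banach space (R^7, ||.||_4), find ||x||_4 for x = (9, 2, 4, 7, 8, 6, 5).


The l^4 norm = (sum |x_i|^4)^(1/4)
Sum of 4th powers = 6561 + 16 + 256 + 2401 + 4096 + 1296 + 625 = 15251
||x||_4 = (15251)^(1/4) = 11.1128

11.1128


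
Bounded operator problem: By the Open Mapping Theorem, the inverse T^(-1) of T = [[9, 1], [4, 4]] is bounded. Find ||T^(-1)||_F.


det(T) = 9*4 - 1*4 = 32
T^(-1) = (1/32) * [[4, -1], [-4, 9]] = [[0.1250, -0.0312], [-0.1250, 0.2812]]
||T^(-1)||_F^2 = 0.1250^2 + (-0.0312)^2 + (-0.1250)^2 + 0.2812^2 = 0.1113
||T^(-1)||_F = sqrt(0.1113) = 0.3337

0.3337


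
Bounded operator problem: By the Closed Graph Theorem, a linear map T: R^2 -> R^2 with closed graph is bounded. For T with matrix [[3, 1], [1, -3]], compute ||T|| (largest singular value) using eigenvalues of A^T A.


A^T A = [[10, 0], [0, 10]]
trace(A^T A) = 20, det(A^T A) = 100
discriminant = 20^2 - 4*100 = 0
Largest eigenvalue of A^T A = (trace + sqrt(disc))/2 = 10.0000
||T|| = sqrt(10.0000) = 3.1623

3.1623


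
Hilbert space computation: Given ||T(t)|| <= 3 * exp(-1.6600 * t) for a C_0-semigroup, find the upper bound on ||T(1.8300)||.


||T(1.8300)|| <= 3 * exp(-1.6600 * 1.8300)
= 3 * exp(-3.0378)
= 3 * 0.0479
= 0.1438

0.1438


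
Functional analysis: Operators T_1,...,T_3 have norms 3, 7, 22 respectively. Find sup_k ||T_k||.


By the Uniform Boundedness Principle, the supremum of norms is finite.
sup_k ||T_k|| = max(3, 7, 22) = 22

22


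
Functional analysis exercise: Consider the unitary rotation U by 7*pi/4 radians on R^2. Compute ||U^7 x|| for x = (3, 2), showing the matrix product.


U is a rotation by theta = 7*pi/4
U^7 = rotation by 7*theta = 49*pi/4 = 1*pi/4 (mod 2*pi)
cos(1*pi/4) = 0.7071, sin(1*pi/4) = 0.7071
U^7 x = (0.7071 * 3 - 0.7071 * 2, 0.7071 * 3 + 0.7071 * 2)
= (0.7071, 3.5355)
||U^7 x|| = sqrt(0.7071^2 + 3.5355^2) = sqrt(13.0000) = 3.6056

3.6056


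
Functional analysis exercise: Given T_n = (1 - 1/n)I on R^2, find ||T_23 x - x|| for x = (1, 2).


T_23 x - x = (1 - 1/23)x - x = -x/23
||x|| = sqrt(5) = 2.2361
||T_23 x - x|| = ||x||/23 = 2.2361/23 = 0.0972

0.0972


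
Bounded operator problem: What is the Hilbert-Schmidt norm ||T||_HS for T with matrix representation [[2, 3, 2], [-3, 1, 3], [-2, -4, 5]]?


The Hilbert-Schmidt norm is sqrt(sum of squares of all entries).
Sum of squares = 2^2 + 3^2 + 2^2 + (-3)^2 + 1^2 + 3^2 + (-2)^2 + (-4)^2 + 5^2
= 4 + 9 + 4 + 9 + 1 + 9 + 4 + 16 + 25 = 81
||T||_HS = sqrt(81) = 9.0000

9.0000


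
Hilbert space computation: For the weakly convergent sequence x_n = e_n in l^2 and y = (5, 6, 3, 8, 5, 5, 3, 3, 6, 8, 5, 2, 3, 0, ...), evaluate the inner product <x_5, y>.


x_5 = e_5 is the standard basis vector with 1 in position 5.
<x_5, y> = y_5 = 5
As n -> infinity, <x_n, y> -> 0, confirming weak convergence of (x_n) to 0.

5


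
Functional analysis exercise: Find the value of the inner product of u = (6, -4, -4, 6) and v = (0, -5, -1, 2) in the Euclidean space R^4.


Computing the standard inner product <u, v> = sum u_i * v_i
= 6*0 + -4*-5 + -4*-1 + 6*2
= 0 + 20 + 4 + 12
= 36

36


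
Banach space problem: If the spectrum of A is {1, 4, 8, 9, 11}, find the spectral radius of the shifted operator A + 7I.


Spectrum of A + 7I = {8, 11, 15, 16, 18}
Spectral radius = max |lambda| over the shifted spectrum
= max(8, 11, 15, 16, 18) = 18

18


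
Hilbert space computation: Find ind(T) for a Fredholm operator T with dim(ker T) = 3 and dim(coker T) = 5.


The Fredholm index is defined as ind(T) = dim(ker T) - dim(coker T)
= 3 - 5
= -2

-2


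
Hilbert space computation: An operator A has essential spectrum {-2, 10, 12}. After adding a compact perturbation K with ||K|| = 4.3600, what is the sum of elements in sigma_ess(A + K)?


By Weyl's theorem, the essential spectrum is invariant under compact perturbations.
sigma_ess(A + K) = sigma_ess(A) = {-2, 10, 12}
Sum = -2 + 10 + 12 = 20

20


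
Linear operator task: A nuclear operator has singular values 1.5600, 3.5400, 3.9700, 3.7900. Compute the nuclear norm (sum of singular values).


The nuclear norm is the sum of all singular values.
||T||_1 = 1.5600 + 3.5400 + 3.9700 + 3.7900
= 12.8600

12.8600


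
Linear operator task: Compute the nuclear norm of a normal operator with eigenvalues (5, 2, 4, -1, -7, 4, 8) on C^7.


For a normal operator, singular values equal |eigenvalues|.
Trace norm = sum |lambda_i| = 5 + 2 + 4 + 1 + 7 + 4 + 8
= 31

31


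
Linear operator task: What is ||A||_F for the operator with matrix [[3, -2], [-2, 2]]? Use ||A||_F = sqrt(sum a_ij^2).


||A||_F^2 = sum a_ij^2
= 3^2 + (-2)^2 + (-2)^2 + 2^2
= 9 + 4 + 4 + 4 = 21
||A||_F = sqrt(21) = 4.5826

4.5826


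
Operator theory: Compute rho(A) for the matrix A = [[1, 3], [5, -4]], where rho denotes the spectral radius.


For a 2x2 matrix, eigenvalues satisfy lambda^2 - (trace)*lambda + det = 0
trace = 1 + -4 = -3
det = 1*-4 - 3*5 = -19
discriminant = (-3)^2 - 4*(-19) = 85
spectral radius = max |eigenvalue| = 6.1098

6.1098


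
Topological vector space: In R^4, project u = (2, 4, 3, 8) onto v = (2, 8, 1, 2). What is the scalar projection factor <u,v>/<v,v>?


Computing <u,v> = 2*2 + 4*8 + 3*1 + 8*2 = 55
Computing <v,v> = 2^2 + 8^2 + 1^2 + 2^2 = 73
Projection coefficient = 55/73 = 0.7534

0.7534


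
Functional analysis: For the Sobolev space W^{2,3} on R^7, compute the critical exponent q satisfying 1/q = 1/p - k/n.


Using the Sobolev embedding formula: 1/q = 1/p - k/n
1/q = 1/3 - 2/7 = 1/21
q = 1/(1/21) = 21

21.0000


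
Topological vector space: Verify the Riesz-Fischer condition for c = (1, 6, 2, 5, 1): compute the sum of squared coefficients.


sum |c_n|^2 = 1^2 + 6^2 + 2^2 + 5^2 + 1^2
= 1 + 36 + 4 + 25 + 1
= 67

67


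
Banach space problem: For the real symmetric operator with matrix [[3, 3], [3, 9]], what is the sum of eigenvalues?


For a self-adjoint (symmetric) matrix, the eigenvalues are real.
The sum of eigenvalues equals the trace of the matrix.
trace = 3 + 9 = 12

12


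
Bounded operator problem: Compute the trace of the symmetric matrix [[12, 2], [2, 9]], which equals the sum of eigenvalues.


For a self-adjoint (symmetric) matrix, the eigenvalues are real.
The sum of eigenvalues equals the trace of the matrix.
trace = 12 + 9 = 21

21


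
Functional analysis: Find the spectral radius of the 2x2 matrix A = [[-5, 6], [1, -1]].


For a 2x2 matrix, eigenvalues satisfy lambda^2 - (trace)*lambda + det = 0
trace = -5 + -1 = -6
det = -5*-1 - 6*1 = -1
discriminant = (-6)^2 - 4*(-1) = 40
spectral radius = max |eigenvalue| = 6.1623

6.1623


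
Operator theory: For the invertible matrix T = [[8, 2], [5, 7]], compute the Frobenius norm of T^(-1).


det(T) = 8*7 - 2*5 = 46
T^(-1) = (1/46) * [[7, -2], [-5, 8]] = [[0.1522, -0.0435], [-0.1087, 0.1739]]
||T^(-1)||_F^2 = 0.1522^2 + (-0.0435)^2 + (-0.1087)^2 + 0.1739^2 = 0.0671
||T^(-1)||_F = sqrt(0.0671) = 0.2591

0.2591


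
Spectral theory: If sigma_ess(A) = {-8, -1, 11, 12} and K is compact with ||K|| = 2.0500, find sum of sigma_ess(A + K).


By Weyl's theorem, the essential spectrum is invariant under compact perturbations.
sigma_ess(A + K) = sigma_ess(A) = {-8, -1, 11, 12}
Sum = -8 + -1 + 11 + 12 = 14

14


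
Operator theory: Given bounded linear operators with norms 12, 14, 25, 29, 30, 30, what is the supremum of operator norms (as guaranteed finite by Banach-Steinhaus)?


By the Uniform Boundedness Principle, the supremum of norms is finite.
sup_k ||T_k|| = max(12, 14, 25, 29, 30, 30) = 30

30


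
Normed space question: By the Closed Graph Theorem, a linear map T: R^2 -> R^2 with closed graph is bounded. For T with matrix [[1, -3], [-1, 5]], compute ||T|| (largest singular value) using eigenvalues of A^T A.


A^T A = [[2, -8], [-8, 34]]
trace(A^T A) = 36, det(A^T A) = 4
discriminant = 36^2 - 4*4 = 1280
Largest eigenvalue of A^T A = (trace + sqrt(disc))/2 = 35.8885
||T|| = sqrt(35.8885) = 5.9907

5.9907


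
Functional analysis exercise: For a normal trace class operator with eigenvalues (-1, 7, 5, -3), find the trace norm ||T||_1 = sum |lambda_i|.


For a normal operator, singular values equal |eigenvalues|.
Trace norm = sum |lambda_i| = 1 + 7 + 5 + 3
= 16

16


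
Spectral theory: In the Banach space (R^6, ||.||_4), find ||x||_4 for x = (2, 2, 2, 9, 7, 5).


The l^4 norm = (sum |x_i|^4)^(1/4)
Sum of 4th powers = 16 + 16 + 16 + 6561 + 2401 + 625 = 9635
||x||_4 = (9635)^(1/4) = 9.9075

9.9075


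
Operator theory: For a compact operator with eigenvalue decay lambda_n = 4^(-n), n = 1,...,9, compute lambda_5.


The eigenvalue formula gives lambda_5 = 1/4^5
= 1/1024
= 9.7656e-04

9.7656e-04


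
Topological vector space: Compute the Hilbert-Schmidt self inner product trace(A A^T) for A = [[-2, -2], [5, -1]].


trace(A * A^T) = sum of squares of all entries
= (-2)^2 + (-2)^2 + 5^2 + (-1)^2
= 4 + 4 + 25 + 1
= 34

34


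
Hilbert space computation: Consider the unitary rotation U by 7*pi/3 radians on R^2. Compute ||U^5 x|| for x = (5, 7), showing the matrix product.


U is a rotation by theta = 7*pi/3
U^5 = rotation by 5*theta = 35*pi/3 = 5*pi/3 (mod 2*pi)
cos(5*pi/3) = 0.5000, sin(5*pi/3) = -0.8660
U^5 x = (0.5000 * 5 - -0.8660 * 7, -0.8660 * 5 + 0.5000 * 7)
= (8.5622, -0.8301)
||U^5 x|| = sqrt(8.5622^2 + (-0.8301)^2) = sqrt(74.0000) = 8.6023

8.6023


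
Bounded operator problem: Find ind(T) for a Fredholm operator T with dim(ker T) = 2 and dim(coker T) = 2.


The Fredholm index is defined as ind(T) = dim(ker T) - dim(coker T)
= 2 - 2
= 0

0


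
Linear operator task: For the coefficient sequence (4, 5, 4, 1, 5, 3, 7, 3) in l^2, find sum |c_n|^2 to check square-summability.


sum |c_n|^2 = 4^2 + 5^2 + 4^2 + 1^2 + 5^2 + 3^2 + 7^2 + 3^2
= 16 + 25 + 16 + 1 + 25 + 9 + 49 + 9
= 150

150


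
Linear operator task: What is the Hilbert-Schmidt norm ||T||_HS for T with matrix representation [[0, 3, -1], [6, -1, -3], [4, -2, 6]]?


The Hilbert-Schmidt norm is sqrt(sum of squares of all entries).
Sum of squares = 0^2 + 3^2 + (-1)^2 + 6^2 + (-1)^2 + (-3)^2 + 4^2 + (-2)^2 + 6^2
= 0 + 9 + 1 + 36 + 1 + 9 + 16 + 4 + 36 = 112
||T||_HS = sqrt(112) = 10.5830

10.5830


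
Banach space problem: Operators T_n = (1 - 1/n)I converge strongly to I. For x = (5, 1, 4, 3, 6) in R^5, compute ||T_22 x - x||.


T_22 x - x = (1 - 1/22)x - x = -x/22
||x|| = sqrt(87) = 9.3274
||T_22 x - x|| = ||x||/22 = 9.3274/22 = 0.4240

0.4240


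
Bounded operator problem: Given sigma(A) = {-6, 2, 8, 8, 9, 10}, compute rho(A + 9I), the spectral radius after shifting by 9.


Spectrum of A + 9I = {3, 11, 17, 17, 18, 19}
Spectral radius = max |lambda| over the shifted spectrum
= max(3, 11, 17, 17, 18, 19) = 19

19


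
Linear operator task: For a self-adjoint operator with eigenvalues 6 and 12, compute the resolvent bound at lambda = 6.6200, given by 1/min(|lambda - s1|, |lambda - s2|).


dist(6.6200, {6, 12}) = min(|6.6200 - 6|, |6.6200 - 12|)
= min(0.6200, 5.3800) = 0.6200
Resolvent bound = 1/0.6200 = 1.6129

1.6129


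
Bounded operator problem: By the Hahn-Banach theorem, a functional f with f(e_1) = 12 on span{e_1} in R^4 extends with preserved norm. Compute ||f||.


The norm of f is given by ||f|| = sup_{||x||=1} |f(x)|.
On span{e_1}, ||e_1|| = 1, so ||f|| = |f(e_1)| / ||e_1||
= |12| / 1 = 12.0000

12.0000


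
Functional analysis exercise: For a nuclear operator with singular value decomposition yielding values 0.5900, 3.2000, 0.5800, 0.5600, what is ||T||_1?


The nuclear norm is the sum of all singular values.
||T||_1 = 0.5900 + 3.2000 + 0.5800 + 0.5600
= 4.9300

4.9300


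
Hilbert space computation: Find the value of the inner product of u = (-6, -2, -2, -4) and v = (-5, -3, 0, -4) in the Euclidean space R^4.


Computing the standard inner product <u, v> = sum u_i * v_i
= -6*-5 + -2*-3 + -2*0 + -4*-4
= 30 + 6 + 0 + 16
= 52

52


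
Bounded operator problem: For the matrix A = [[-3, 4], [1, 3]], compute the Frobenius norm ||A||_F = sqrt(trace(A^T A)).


||A||_F^2 = sum a_ij^2
= (-3)^2 + 4^2 + 1^2 + 3^2
= 9 + 16 + 1 + 9 = 35
||A||_F = sqrt(35) = 5.9161

5.9161


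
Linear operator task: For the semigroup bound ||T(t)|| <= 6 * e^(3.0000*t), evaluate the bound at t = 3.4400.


||T(3.4400)|| <= 6 * exp(3.0000 * 3.4400)
= 6 * exp(10.3200)
= 6 * 30333.2576
= 181999.5456

181999.5456


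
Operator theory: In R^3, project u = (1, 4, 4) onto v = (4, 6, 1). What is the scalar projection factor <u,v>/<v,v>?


Computing <u,v> = 1*4 + 4*6 + 4*1 = 32
Computing <v,v> = 4^2 + 6^2 + 1^2 = 53
Projection coefficient = 32/53 = 0.6038

0.6038


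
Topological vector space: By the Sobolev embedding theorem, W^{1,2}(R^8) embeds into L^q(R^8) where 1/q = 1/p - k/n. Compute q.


Using the Sobolev embedding formula: 1/q = 1/p - k/n
1/q = 1/2 - 1/8 = 3/8
q = 1/(3/8) = 8/3 = 2.6667

2.6667


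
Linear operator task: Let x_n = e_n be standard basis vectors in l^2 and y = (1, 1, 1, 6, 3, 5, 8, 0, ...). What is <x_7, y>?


x_7 = e_7 is the standard basis vector with 1 in position 7.
<x_7, y> = y_7 = 8
As n -> infinity, <x_n, y> -> 0, confirming weak convergence of (x_n) to 0.

8


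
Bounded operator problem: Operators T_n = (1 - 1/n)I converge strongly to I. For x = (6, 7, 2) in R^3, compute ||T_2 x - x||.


T_2 x - x = (1 - 1/2)x - x = -x/2
||x|| = sqrt(89) = 9.4340
||T_2 x - x|| = ||x||/2 = 9.4340/2 = 4.7170

4.7170


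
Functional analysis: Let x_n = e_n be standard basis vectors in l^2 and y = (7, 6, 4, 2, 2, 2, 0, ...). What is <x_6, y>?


x_6 = e_6 is the standard basis vector with 1 in position 6.
<x_6, y> = y_6 = 2
As n -> infinity, <x_n, y> -> 0, confirming weak convergence of (x_n) to 0.

2


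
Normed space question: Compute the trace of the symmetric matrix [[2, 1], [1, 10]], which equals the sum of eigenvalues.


For a self-adjoint (symmetric) matrix, the eigenvalues are real.
The sum of eigenvalues equals the trace of the matrix.
trace = 2 + 10 = 12

12


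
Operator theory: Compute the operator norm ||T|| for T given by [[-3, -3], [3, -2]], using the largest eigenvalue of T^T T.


A^T A = [[18, 3], [3, 13]]
trace(A^T A) = 31, det(A^T A) = 225
discriminant = 31^2 - 4*225 = 61
Largest eigenvalue of A^T A = (trace + sqrt(disc))/2 = 19.4051
||T|| = sqrt(19.4051) = 4.4051

4.4051


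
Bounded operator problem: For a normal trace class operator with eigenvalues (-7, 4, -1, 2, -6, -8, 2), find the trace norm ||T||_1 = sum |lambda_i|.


For a normal operator, singular values equal |eigenvalues|.
Trace norm = sum |lambda_i| = 7 + 4 + 1 + 2 + 6 + 8 + 2
= 30

30


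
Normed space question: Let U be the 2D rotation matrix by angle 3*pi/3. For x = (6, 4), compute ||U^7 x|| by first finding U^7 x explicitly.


U is a rotation by theta = 3*pi/3
U^7 = rotation by 7*theta = 21*pi/3 = 3*pi/3 (mod 2*pi)
cos(3*pi/3) = -1.0000, sin(3*pi/3) = 0.0000
U^7 x = (-1.0000 * 6 - 0.0000 * 4, 0.0000 * 6 + -1.0000 * 4)
= (-6.0000, -4.0000)
||U^7 x|| = sqrt((-6.0000)^2 + (-4.0000)^2) = sqrt(52.0000) = 7.2111

7.2111


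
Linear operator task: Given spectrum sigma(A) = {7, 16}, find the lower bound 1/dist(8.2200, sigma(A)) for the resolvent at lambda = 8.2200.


dist(8.2200, {7, 16}) = min(|8.2200 - 7|, |8.2200 - 16|)
= min(1.2200, 7.7800) = 1.2200
Resolvent bound = 1/1.2200 = 0.8197

0.8197


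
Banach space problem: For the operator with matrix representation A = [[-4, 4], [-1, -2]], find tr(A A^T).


trace(A * A^T) = sum of squares of all entries
= (-4)^2 + 4^2 + (-1)^2 + (-2)^2
= 16 + 16 + 1 + 4
= 37

37


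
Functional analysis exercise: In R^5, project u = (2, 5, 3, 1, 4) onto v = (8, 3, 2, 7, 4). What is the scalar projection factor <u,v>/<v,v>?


Computing <u,v> = 2*8 + 5*3 + 3*2 + 1*7 + 4*4 = 60
Computing <v,v> = 8^2 + 3^2 + 2^2 + 7^2 + 4^2 = 142
Projection coefficient = 60/142 = 0.4225

0.4225


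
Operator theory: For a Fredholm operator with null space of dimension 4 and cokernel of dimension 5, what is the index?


The Fredholm index is defined as ind(T) = dim(ker T) - dim(coker T)
= 4 - 5
= -1

-1


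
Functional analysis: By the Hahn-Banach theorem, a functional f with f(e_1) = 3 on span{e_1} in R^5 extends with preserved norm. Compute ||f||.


The norm of f is given by ||f|| = sup_{||x||=1} |f(x)|.
On span{e_1}, ||e_1|| = 1, so ||f|| = |f(e_1)| / ||e_1||
= |3| / 1 = 3.0000

3.0000


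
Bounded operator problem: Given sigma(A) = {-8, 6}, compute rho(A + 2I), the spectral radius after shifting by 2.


Spectrum of A + 2I = {-6, 8}
Spectral radius = max |lambda| over the shifted spectrum
= max(6, 8) = 8

8


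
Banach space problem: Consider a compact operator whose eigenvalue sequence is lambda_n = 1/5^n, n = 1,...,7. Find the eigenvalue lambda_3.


The eigenvalue formula gives lambda_3 = 1/5^3
= 1/125
= 0.0080

0.0080


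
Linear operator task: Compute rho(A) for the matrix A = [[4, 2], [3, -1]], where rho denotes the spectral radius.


For a 2x2 matrix, eigenvalues satisfy lambda^2 - (trace)*lambda + det = 0
trace = 4 + -1 = 3
det = 4*-1 - 2*3 = -10
discriminant = 3^2 - 4*(-10) = 49
spectral radius = max |eigenvalue| = 5.0000

5.0000


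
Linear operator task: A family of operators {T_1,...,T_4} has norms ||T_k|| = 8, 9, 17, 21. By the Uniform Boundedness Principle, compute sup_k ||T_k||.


By the Uniform Boundedness Principle, the supremum of norms is finite.
sup_k ||T_k|| = max(8, 9, 17, 21) = 21

21


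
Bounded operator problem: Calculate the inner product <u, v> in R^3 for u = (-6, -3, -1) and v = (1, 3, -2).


Computing the standard inner product <u, v> = sum u_i * v_i
= -6*1 + -3*3 + -1*-2
= -6 + -9 + 2
= -13

-13


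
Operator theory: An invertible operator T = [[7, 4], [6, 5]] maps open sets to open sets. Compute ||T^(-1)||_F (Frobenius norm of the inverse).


det(T) = 7*5 - 4*6 = 11
T^(-1) = (1/11) * [[5, -4], [-6, 7]] = [[0.4545, -0.3636], [-0.5455, 0.6364]]
||T^(-1)||_F^2 = 0.4545^2 + (-0.3636)^2 + (-0.5455)^2 + 0.6364^2 = 1.0413
||T^(-1)||_F = sqrt(1.0413) = 1.0205

1.0205


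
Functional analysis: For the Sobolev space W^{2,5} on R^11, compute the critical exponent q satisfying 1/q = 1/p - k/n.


Using the Sobolev embedding formula: 1/q = 1/p - k/n
1/q = 1/5 - 2/11 = 1/55
q = 1/(1/55) = 55

55.0000


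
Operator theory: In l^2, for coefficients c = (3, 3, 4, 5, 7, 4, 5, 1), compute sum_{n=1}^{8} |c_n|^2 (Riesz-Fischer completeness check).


sum |c_n|^2 = 3^2 + 3^2 + 4^2 + 5^2 + 7^2 + 4^2 + 5^2 + 1^2
= 9 + 9 + 16 + 25 + 49 + 16 + 25 + 1
= 150

150


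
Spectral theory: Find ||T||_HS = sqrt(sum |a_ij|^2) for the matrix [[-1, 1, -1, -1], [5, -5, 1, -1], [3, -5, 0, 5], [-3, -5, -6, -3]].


The Hilbert-Schmidt norm is sqrt(sum of squares of all entries).
Sum of squares = (-1)^2 + 1^2 + (-1)^2 + (-1)^2 + 5^2 + (-5)^2 + 1^2 + (-1)^2 + 3^2 + (-5)^2 + 0^2 + 5^2 + (-3)^2 + (-5)^2 + (-6)^2 + (-3)^2
= 1 + 1 + 1 + 1 + 25 + 25 + 1 + 1 + 9 + 25 + 0 + 25 + 9 + 25 + 36 + 9 = 194
||T||_HS = sqrt(194) = 13.9284

13.9284


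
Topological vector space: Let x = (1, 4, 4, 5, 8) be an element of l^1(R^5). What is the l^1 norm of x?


The l^1 norm equals the sum of absolute values of all components.
||x||_1 = 1 + 4 + 4 + 5 + 8
= 22

22.0000


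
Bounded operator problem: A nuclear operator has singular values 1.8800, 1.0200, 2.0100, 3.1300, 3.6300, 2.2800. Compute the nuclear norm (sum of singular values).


The nuclear norm is the sum of all singular values.
||T||_1 = 1.8800 + 1.0200 + 2.0100 + 3.1300 + 3.6300 + 2.2800
= 13.9500

13.9500


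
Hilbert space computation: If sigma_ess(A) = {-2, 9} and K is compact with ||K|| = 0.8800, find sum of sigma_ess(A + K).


By Weyl's theorem, the essential spectrum is invariant under compact perturbations.
sigma_ess(A + K) = sigma_ess(A) = {-2, 9}
Sum = -2 + 9 = 7

7


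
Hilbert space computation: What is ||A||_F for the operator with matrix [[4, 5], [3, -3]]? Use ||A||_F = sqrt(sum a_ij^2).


||A||_F^2 = sum a_ij^2
= 4^2 + 5^2 + 3^2 + (-3)^2
= 16 + 25 + 9 + 9 = 59
||A||_F = sqrt(59) = 7.6811

7.6811


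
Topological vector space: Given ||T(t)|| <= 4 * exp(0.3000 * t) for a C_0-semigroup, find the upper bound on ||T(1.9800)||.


||T(1.9800)|| <= 4 * exp(0.3000 * 1.9800)
= 4 * exp(0.5940)
= 4 * 1.8112
= 7.2449

7.2449


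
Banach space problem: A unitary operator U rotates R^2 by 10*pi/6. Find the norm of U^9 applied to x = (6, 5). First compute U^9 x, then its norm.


U is a rotation by theta = 10*pi/6
U^9 = rotation by 9*theta = 90*pi/6 = 6*pi/6 (mod 2*pi)
cos(6*pi/6) = -1.0000, sin(6*pi/6) = 0.0000
U^9 x = (-1.0000 * 6 - 0.0000 * 5, 0.0000 * 6 + -1.0000 * 5)
= (-6.0000, -5.0000)
||U^9 x|| = sqrt((-6.0000)^2 + (-5.0000)^2) = sqrt(61.0000) = 7.8102

7.8102


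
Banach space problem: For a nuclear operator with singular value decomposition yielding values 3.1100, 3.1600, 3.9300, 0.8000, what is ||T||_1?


The nuclear norm is the sum of all singular values.
||T||_1 = 3.1100 + 3.1600 + 3.9300 + 0.8000
= 11.0000

11.0000


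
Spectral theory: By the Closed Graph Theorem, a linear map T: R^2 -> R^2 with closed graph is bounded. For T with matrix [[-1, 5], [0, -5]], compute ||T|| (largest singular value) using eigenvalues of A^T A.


A^T A = [[1, -5], [-5, 50]]
trace(A^T A) = 51, det(A^T A) = 25
discriminant = 51^2 - 4*25 = 2501
Largest eigenvalue of A^T A = (trace + sqrt(disc))/2 = 50.5050
||T|| = sqrt(50.5050) = 7.1067

7.1067


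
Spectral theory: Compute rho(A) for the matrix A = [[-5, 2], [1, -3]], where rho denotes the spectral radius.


For a 2x2 matrix, eigenvalues satisfy lambda^2 - (trace)*lambda + det = 0
trace = -5 + -3 = -8
det = -5*-3 - 2*1 = 13
discriminant = (-8)^2 - 4*(13) = 12
spectral radius = max |eigenvalue| = 5.7321

5.7321


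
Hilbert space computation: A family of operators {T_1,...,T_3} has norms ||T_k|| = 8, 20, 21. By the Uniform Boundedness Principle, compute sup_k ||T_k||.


By the Uniform Boundedness Principle, the supremum of norms is finite.
sup_k ||T_k|| = max(8, 20, 21) = 21

21


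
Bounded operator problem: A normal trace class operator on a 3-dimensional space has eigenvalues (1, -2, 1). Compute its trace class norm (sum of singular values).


For a normal operator, singular values equal |eigenvalues|.
Trace norm = sum |lambda_i| = 1 + 2 + 1
= 4

4


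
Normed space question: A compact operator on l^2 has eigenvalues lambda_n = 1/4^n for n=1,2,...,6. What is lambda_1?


The eigenvalue formula gives lambda_1 = 1/4^1
= 1/4
= 0.2500

0.2500


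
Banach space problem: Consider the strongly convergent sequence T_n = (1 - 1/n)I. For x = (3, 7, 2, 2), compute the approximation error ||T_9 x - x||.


T_9 x - x = (1 - 1/9)x - x = -x/9
||x|| = sqrt(66) = 8.1240
||T_9 x - x|| = ||x||/9 = 8.1240/9 = 0.9027

0.9027


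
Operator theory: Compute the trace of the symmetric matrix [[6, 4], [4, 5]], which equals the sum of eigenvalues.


For a self-adjoint (symmetric) matrix, the eigenvalues are real.
The sum of eigenvalues equals the trace of the matrix.
trace = 6 + 5 = 11

11


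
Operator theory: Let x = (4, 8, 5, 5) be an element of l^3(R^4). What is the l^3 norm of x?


The l^3 norm = (sum |x_i|^3)^(1/3)
Sum of 3th powers = 64 + 512 + 125 + 125 = 826
||x||_3 = (826)^(1/3) = 9.3827

9.3827


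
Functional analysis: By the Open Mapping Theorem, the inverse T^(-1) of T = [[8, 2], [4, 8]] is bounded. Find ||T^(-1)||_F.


det(T) = 8*8 - 2*4 = 56
T^(-1) = (1/56) * [[8, -2], [-4, 8]] = [[0.1429, -0.0357], [-0.0714, 0.1429]]
||T^(-1)||_F^2 = 0.1429^2 + (-0.0357)^2 + (-0.0714)^2 + 0.1429^2 = 0.0472
||T^(-1)||_F = sqrt(0.0472) = 0.2172

0.2172


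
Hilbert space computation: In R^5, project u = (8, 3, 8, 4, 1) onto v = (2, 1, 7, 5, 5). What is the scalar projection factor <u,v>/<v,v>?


Computing <u,v> = 8*2 + 3*1 + 8*7 + 4*5 + 1*5 = 100
Computing <v,v> = 2^2 + 1^2 + 7^2 + 5^2 + 5^2 = 104
Projection coefficient = 100/104 = 0.9615

0.9615


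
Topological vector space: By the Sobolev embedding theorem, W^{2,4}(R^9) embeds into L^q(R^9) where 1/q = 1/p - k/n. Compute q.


Using the Sobolev embedding formula: 1/q = 1/p - k/n
1/q = 1/4 - 2/9 = 1/36
q = 1/(1/36) = 36

36.0000


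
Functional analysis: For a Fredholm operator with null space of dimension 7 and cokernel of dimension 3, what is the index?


The Fredholm index is defined as ind(T) = dim(ker T) - dim(coker T)
= 7 - 3
= 4

4


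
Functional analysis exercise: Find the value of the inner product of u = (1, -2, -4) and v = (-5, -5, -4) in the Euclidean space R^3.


Computing the standard inner product <u, v> = sum u_i * v_i
= 1*-5 + -2*-5 + -4*-4
= -5 + 10 + 16
= 21

21


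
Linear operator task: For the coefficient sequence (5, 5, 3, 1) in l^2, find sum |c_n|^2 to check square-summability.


sum |c_n|^2 = 5^2 + 5^2 + 3^2 + 1^2
= 25 + 25 + 9 + 1
= 60

60


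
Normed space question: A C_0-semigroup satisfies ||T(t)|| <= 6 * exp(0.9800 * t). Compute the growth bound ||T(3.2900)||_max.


||T(3.2900)|| <= 6 * exp(0.9800 * 3.2900)
= 6 * exp(3.2242)
= 6 * 25.1335
= 150.8008

150.8008


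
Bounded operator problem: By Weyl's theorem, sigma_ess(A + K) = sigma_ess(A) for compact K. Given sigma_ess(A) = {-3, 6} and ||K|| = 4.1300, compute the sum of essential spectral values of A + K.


By Weyl's theorem, the essential spectrum is invariant under compact perturbations.
sigma_ess(A + K) = sigma_ess(A) = {-3, 6}
Sum = -3 + 6 = 3

3


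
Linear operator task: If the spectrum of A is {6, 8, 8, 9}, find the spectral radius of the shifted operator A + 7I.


Spectrum of A + 7I = {13, 15, 15, 16}
Spectral radius = max |lambda| over the shifted spectrum
= max(13, 15, 15, 16) = 16

16


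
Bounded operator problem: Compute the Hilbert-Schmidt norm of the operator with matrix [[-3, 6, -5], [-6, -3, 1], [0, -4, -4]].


The Hilbert-Schmidt norm is sqrt(sum of squares of all entries).
Sum of squares = (-3)^2 + 6^2 + (-5)^2 + (-6)^2 + (-3)^2 + 1^2 + 0^2 + (-4)^2 + (-4)^2
= 9 + 36 + 25 + 36 + 9 + 1 + 0 + 16 + 16 = 148
||T||_HS = sqrt(148) = 12.1655

12.1655


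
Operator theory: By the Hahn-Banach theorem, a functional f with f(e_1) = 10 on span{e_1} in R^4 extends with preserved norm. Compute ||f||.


The norm of f is given by ||f|| = sup_{||x||=1} |f(x)|.
On span{e_1}, ||e_1|| = 1, so ||f|| = |f(e_1)| / ||e_1||
= |10| / 1 = 10.0000

10.0000


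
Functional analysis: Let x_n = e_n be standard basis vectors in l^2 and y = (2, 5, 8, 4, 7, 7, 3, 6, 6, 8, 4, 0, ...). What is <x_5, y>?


x_5 = e_5 is the standard basis vector with 1 in position 5.
<x_5, y> = y_5 = 7
As n -> infinity, <x_n, y> -> 0, confirming weak convergence of (x_n) to 0.

7


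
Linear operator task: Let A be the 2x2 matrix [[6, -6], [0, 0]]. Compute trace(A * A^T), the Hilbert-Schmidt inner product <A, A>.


trace(A * A^T) = sum of squares of all entries
= 6^2 + (-6)^2 + 0^2 + 0^2
= 36 + 36 + 0 + 0
= 72

72


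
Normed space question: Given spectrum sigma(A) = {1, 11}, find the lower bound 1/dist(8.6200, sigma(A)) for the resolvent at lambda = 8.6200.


dist(8.6200, {1, 11}) = min(|8.6200 - 1|, |8.6200 - 11|)
= min(7.6200, 2.3800) = 2.3800
Resolvent bound = 1/2.3800 = 0.4202

0.4202


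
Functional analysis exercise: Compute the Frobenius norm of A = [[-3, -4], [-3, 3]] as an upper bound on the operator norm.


||A||_F^2 = sum a_ij^2
= (-3)^2 + (-4)^2 + (-3)^2 + 3^2
= 9 + 16 + 9 + 9 = 43
||A||_F = sqrt(43) = 6.5574

6.5574


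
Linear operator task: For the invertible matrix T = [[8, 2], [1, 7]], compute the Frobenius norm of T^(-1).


det(T) = 8*7 - 2*1 = 54
T^(-1) = (1/54) * [[7, -2], [-1, 8]] = [[0.1296, -0.0370], [-0.0185, 0.1481]]
||T^(-1)||_F^2 = 0.1296^2 + (-0.0370)^2 + (-0.0185)^2 + 0.1481^2 = 0.0405
||T^(-1)||_F = sqrt(0.0405) = 0.2012

0.2012


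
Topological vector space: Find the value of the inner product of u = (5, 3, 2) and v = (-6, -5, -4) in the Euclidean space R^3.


Computing the standard inner product <u, v> = sum u_i * v_i
= 5*-6 + 3*-5 + 2*-4
= -30 + -15 + -8
= -53

-53


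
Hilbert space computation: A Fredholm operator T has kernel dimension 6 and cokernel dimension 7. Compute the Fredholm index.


The Fredholm index is defined as ind(T) = dim(ker T) - dim(coker T)
= 6 - 7
= -1

-1


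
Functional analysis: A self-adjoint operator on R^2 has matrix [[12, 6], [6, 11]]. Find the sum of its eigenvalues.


For a self-adjoint (symmetric) matrix, the eigenvalues are real.
The sum of eigenvalues equals the trace of the matrix.
trace = 12 + 11 = 23

23


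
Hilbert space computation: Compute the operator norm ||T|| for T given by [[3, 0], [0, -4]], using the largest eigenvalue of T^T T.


A^T A = [[9, 0], [0, 16]]
trace(A^T A) = 25, det(A^T A) = 144
discriminant = 25^2 - 4*144 = 49
Largest eigenvalue of A^T A = (trace + sqrt(disc))/2 = 16.0000
||T|| = sqrt(16.0000) = 4.0000

4.0000


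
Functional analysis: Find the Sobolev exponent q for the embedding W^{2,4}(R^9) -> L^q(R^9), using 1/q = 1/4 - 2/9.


Using the Sobolev embedding formula: 1/q = 1/p - k/n
1/q = 1/4 - 2/9 = 1/36
q = 1/(1/36) = 36

36.0000


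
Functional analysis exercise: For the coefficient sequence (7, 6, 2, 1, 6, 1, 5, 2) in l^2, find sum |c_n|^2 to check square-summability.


sum |c_n|^2 = 7^2 + 6^2 + 2^2 + 1^2 + 6^2 + 1^2 + 5^2 + 2^2
= 49 + 36 + 4 + 1 + 36 + 1 + 25 + 4
= 156

156


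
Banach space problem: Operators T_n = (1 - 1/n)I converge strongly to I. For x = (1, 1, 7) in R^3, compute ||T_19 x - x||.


T_19 x - x = (1 - 1/19)x - x = -x/19
||x|| = sqrt(51) = 7.1414
||T_19 x - x|| = ||x||/19 = 7.1414/19 = 0.3759

0.3759


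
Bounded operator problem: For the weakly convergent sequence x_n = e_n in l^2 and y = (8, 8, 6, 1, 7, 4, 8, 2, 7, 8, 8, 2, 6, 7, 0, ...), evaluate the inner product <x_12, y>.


x_12 = e_12 is the standard basis vector with 1 in position 12.
<x_12, y> = y_12 = 2
As n -> infinity, <x_n, y> -> 0, confirming weak convergence of (x_n) to 0.

2


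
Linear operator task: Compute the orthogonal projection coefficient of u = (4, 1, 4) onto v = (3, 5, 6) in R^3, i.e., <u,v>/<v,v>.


Computing <u,v> = 4*3 + 1*5 + 4*6 = 41
Computing <v,v> = 3^2 + 5^2 + 6^2 = 70
Projection coefficient = 41/70 = 0.5857

0.5857


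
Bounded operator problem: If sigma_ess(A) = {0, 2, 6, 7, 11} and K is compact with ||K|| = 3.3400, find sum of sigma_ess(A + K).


By Weyl's theorem, the essential spectrum is invariant under compact perturbations.
sigma_ess(A + K) = sigma_ess(A) = {0, 2, 6, 7, 11}
Sum = 0 + 2 + 6 + 7 + 11 = 26

26


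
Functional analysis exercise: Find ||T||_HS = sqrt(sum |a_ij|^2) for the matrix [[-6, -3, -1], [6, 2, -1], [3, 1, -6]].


The Hilbert-Schmidt norm is sqrt(sum of squares of all entries).
Sum of squares = (-6)^2 + (-3)^2 + (-1)^2 + 6^2 + 2^2 + (-1)^2 + 3^2 + 1^2 + (-6)^2
= 36 + 9 + 1 + 36 + 4 + 1 + 9 + 1 + 36 = 133
||T||_HS = sqrt(133) = 11.5326

11.5326


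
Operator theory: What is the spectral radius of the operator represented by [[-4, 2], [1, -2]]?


For a 2x2 matrix, eigenvalues satisfy lambda^2 - (trace)*lambda + det = 0
trace = -4 + -2 = -6
det = -4*-2 - 2*1 = 6
discriminant = (-6)^2 - 4*(6) = 12
spectral radius = max |eigenvalue| = 4.7321

4.7321
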